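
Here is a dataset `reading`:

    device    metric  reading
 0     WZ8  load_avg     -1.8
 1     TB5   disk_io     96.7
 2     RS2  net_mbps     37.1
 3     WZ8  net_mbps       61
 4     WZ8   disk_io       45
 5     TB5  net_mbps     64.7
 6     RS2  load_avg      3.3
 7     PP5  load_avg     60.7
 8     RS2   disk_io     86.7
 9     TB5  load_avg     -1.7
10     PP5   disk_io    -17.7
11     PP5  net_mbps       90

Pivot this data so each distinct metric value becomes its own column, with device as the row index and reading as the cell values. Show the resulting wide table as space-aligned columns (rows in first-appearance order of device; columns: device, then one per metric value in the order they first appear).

Columns: device plus the 3 distinct metric values (load_avg, disk_io, net_mbps).
For example, row WZ8 column load_avg takes reading=-1.8 from the long row (WZ8, load_avg).

device  load_avg  disk_io  net_mbps
WZ8     -1.8      45       61      
TB5     -1.7      96.7     64.7    
RS2     3.3       86.7     37.1    
PP5     60.7      -17.7    90      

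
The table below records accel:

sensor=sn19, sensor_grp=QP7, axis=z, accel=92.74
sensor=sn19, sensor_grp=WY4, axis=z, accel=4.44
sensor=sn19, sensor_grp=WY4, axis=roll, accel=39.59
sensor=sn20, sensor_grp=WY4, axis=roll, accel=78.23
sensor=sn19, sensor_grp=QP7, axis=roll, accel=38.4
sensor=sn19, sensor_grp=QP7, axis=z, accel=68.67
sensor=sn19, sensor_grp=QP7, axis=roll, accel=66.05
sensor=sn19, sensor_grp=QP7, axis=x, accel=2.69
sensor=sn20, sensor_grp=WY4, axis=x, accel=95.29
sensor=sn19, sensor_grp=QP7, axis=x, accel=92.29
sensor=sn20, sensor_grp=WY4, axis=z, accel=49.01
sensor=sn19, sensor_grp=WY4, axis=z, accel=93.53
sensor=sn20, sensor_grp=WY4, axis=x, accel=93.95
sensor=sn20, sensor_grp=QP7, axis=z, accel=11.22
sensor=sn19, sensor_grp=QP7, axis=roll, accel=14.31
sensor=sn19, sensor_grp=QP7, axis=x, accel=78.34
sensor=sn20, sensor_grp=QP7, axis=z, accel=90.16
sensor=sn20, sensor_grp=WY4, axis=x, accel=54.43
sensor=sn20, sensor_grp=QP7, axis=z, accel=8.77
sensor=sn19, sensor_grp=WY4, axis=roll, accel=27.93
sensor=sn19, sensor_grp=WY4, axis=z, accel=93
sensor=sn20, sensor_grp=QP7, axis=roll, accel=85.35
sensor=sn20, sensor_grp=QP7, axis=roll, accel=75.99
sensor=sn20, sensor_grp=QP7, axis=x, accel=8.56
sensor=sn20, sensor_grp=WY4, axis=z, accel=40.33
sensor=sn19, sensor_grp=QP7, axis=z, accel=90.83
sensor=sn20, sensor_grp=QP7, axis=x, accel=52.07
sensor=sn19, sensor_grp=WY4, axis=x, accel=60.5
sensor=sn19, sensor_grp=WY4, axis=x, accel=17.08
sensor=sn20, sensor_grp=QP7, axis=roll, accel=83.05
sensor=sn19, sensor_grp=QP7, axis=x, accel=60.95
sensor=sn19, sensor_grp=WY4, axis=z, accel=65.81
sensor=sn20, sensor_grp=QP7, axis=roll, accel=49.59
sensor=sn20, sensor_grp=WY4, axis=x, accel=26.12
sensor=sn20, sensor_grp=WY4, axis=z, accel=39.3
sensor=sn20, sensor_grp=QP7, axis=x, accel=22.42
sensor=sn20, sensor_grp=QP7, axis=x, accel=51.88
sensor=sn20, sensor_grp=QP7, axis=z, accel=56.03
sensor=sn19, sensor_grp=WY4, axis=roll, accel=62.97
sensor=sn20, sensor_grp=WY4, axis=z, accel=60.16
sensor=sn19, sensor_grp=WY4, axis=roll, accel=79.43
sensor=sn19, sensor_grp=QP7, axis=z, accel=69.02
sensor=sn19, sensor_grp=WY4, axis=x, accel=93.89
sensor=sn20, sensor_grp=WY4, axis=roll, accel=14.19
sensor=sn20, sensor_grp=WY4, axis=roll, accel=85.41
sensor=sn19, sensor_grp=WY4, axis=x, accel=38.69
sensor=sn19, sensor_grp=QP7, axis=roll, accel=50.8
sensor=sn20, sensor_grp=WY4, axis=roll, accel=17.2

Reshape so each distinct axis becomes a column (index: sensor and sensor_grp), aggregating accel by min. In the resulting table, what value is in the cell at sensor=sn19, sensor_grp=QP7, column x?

2.69

Rows with sensor=sn19, sensor_grp=QP7 and axis=x: accel values are 2.69, 92.29, 78.34, 60.95.
min(2.69, 92.29, 78.34, 60.95) = 2.69.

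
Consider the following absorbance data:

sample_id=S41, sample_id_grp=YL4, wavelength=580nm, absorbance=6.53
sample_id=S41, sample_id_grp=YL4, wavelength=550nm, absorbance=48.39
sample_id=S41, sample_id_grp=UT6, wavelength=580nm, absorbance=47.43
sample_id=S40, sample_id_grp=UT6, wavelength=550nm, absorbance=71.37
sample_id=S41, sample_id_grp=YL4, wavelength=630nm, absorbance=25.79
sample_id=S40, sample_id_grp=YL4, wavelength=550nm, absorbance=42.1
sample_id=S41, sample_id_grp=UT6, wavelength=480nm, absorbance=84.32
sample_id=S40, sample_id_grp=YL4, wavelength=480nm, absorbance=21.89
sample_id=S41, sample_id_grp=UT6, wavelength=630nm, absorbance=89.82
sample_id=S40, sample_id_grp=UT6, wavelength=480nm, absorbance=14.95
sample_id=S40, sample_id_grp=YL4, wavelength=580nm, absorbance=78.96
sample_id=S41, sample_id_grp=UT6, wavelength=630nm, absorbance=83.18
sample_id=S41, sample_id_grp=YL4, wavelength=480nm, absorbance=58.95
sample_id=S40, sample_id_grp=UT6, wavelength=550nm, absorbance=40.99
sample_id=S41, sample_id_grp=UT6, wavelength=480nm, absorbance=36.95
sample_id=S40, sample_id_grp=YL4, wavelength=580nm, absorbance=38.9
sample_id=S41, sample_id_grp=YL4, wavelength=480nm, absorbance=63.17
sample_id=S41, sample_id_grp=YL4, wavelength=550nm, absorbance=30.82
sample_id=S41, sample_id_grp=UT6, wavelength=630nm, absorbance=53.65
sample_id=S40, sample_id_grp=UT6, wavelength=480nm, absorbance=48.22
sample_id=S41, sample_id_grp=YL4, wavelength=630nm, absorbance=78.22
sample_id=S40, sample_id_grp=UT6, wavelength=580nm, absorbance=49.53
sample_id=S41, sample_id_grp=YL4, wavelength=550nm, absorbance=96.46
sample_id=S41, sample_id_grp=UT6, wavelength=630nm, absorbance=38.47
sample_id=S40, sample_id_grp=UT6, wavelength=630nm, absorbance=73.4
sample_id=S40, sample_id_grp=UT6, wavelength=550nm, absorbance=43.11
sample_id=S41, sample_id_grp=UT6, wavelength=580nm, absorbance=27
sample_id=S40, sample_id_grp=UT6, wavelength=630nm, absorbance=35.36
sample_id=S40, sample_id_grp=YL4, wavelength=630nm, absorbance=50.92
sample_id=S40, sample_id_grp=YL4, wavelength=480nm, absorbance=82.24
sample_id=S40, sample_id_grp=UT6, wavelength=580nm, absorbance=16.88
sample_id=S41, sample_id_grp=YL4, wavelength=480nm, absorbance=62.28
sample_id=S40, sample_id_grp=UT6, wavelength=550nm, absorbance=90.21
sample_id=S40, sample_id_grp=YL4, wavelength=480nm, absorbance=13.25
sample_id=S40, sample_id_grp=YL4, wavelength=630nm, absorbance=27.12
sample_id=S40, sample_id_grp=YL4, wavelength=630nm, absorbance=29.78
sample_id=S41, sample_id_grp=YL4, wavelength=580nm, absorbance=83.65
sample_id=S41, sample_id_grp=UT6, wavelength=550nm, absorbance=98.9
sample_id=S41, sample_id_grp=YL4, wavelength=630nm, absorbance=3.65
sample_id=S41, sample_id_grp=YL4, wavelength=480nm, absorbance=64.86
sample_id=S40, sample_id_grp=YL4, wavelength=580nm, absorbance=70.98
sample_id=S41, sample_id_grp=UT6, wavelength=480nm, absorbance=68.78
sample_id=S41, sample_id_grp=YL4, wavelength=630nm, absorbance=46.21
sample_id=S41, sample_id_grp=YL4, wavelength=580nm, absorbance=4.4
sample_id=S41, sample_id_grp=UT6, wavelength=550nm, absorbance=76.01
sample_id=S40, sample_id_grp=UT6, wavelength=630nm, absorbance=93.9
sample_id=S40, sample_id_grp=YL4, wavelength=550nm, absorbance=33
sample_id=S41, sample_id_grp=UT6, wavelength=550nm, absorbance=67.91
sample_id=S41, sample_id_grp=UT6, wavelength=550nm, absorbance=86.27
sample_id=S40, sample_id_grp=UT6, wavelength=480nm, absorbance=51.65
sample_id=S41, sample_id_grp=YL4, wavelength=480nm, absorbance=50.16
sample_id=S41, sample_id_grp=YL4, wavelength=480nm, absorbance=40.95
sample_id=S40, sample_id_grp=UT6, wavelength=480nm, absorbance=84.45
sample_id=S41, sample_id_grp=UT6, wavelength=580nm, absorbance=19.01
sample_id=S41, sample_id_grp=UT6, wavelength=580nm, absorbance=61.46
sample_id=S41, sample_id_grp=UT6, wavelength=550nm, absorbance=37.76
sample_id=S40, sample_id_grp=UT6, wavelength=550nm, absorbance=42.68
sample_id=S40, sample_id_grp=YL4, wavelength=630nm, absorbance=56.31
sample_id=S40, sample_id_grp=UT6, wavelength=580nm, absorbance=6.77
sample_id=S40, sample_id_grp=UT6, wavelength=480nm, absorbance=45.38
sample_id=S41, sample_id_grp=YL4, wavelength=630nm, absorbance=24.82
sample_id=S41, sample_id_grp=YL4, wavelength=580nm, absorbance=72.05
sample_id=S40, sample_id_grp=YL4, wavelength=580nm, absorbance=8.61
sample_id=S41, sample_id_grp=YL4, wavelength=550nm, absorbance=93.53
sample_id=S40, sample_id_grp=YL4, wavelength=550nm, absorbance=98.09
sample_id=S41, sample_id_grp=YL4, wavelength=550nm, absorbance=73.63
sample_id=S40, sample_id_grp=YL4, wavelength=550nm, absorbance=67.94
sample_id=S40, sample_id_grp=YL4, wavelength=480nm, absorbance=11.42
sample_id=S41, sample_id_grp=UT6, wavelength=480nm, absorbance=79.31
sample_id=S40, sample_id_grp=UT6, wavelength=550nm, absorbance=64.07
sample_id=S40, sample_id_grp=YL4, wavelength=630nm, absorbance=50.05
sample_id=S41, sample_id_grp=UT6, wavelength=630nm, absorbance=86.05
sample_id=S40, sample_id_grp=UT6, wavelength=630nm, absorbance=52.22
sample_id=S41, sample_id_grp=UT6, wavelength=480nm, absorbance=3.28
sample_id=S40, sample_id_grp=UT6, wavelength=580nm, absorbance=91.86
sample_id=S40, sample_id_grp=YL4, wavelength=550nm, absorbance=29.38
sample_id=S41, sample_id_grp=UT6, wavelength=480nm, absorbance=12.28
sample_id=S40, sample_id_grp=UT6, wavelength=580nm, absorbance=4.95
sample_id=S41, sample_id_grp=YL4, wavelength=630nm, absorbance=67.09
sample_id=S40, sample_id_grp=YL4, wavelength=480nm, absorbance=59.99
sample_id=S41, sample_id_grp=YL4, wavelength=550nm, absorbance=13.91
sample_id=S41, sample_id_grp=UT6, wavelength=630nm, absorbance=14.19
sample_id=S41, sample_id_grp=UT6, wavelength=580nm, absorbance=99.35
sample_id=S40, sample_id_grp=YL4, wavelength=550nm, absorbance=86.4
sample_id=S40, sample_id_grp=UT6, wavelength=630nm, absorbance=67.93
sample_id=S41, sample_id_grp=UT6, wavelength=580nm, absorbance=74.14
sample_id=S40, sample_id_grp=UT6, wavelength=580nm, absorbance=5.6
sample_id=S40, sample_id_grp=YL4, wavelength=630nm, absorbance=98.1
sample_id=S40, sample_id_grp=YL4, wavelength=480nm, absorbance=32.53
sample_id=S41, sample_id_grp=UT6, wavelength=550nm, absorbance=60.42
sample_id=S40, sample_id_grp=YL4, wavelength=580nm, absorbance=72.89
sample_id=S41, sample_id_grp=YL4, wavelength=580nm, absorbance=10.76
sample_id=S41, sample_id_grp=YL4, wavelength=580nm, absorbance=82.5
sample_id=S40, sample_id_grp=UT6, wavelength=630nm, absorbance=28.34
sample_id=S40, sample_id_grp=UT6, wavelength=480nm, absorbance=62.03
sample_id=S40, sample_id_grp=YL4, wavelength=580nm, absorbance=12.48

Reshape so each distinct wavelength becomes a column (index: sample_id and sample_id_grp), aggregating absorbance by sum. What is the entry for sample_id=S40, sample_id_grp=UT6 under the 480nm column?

306.68

Rows with sample_id=S40, sample_id_grp=UT6 and wavelength=480nm: absorbance values are 14.95, 48.22, 51.65, 84.45, 45.38, 62.03.
14.95 + 48.22 + 51.65 + 84.45 + 45.38 + 62.03 = 306.68.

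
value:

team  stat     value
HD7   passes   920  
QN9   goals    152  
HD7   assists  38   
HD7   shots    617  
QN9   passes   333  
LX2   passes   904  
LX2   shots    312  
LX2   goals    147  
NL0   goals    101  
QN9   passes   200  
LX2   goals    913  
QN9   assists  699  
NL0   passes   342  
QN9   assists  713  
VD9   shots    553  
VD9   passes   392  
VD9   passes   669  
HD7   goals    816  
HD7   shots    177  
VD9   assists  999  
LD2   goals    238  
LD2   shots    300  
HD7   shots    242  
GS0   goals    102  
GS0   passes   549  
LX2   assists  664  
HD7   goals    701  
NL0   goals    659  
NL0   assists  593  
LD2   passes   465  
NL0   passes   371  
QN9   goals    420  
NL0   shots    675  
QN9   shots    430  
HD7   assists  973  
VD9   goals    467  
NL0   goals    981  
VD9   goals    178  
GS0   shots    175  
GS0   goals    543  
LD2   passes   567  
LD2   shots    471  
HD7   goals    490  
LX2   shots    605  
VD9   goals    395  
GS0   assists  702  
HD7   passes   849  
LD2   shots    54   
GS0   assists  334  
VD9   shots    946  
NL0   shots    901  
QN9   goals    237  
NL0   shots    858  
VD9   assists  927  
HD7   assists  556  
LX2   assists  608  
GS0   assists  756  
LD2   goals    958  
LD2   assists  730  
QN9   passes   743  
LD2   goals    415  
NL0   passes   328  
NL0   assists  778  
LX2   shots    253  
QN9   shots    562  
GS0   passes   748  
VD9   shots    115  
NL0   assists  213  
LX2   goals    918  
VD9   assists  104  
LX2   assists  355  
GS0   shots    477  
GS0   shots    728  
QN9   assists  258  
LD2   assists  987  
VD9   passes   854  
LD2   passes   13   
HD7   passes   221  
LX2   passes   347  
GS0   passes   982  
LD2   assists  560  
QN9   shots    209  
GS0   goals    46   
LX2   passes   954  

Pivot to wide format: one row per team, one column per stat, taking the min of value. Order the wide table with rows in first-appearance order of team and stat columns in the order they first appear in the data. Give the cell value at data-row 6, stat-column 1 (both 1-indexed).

13

With rows in first-appearance order of team, row 6 is team=LD2. stat columns in first-appearance order: passes, goals, assists, shots; column 1 is passes.
Long rows with team=LD2, stat=passes: min(465, 567, 13) = 13.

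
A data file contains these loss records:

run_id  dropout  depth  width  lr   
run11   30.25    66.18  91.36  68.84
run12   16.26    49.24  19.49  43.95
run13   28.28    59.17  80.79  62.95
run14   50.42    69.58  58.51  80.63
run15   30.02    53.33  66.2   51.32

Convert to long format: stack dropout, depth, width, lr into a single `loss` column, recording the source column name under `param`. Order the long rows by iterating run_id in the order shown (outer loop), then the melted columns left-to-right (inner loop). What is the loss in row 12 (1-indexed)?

62.95

20 rows total (5 × 4). Row 12: index ⌊(12-1)/4⌋ = 2 into run_id → run13; (12-1) mod 4 = 3 into the melted columns → lr.
So row 12 is (run13, lr, 62.95); loss = 62.95.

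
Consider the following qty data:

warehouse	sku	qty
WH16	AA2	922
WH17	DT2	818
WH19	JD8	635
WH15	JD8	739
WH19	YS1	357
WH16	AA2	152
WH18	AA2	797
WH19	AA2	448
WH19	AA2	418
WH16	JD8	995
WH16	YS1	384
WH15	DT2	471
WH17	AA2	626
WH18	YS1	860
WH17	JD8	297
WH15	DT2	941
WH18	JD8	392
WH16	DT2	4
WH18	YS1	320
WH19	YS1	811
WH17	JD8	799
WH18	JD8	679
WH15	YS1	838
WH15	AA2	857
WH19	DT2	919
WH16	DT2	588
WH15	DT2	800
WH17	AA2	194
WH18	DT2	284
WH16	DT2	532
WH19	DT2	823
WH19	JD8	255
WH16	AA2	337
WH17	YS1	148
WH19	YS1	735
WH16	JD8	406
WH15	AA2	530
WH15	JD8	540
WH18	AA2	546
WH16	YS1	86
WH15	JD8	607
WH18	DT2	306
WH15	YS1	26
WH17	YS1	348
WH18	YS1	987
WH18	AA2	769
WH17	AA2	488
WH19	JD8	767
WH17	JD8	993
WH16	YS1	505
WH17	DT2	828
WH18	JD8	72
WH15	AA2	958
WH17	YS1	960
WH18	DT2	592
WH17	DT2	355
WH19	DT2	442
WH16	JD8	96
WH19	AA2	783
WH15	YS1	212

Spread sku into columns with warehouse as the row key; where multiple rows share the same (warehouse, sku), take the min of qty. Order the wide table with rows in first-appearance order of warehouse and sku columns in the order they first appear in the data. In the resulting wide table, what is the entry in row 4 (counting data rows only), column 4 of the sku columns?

With rows in first-appearance order of warehouse, row 4 is warehouse=WH15. sku columns in first-appearance order: AA2, DT2, JD8, YS1; column 4 is YS1.
Long rows with warehouse=WH15, sku=YS1: min(838, 26, 212) = 26.

26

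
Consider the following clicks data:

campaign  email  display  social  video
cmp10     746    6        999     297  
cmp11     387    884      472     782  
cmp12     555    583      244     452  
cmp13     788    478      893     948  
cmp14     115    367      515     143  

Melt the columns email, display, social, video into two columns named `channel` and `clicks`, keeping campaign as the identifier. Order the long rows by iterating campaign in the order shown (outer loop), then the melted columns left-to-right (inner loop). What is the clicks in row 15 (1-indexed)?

20 rows total (5 × 4). Row 15: index ⌊(15-1)/4⌋ = 3 into campaign → cmp13; (15-1) mod 4 = 2 into the melted columns → social.
So row 15 is (cmp13, social, 893); clicks = 893.

893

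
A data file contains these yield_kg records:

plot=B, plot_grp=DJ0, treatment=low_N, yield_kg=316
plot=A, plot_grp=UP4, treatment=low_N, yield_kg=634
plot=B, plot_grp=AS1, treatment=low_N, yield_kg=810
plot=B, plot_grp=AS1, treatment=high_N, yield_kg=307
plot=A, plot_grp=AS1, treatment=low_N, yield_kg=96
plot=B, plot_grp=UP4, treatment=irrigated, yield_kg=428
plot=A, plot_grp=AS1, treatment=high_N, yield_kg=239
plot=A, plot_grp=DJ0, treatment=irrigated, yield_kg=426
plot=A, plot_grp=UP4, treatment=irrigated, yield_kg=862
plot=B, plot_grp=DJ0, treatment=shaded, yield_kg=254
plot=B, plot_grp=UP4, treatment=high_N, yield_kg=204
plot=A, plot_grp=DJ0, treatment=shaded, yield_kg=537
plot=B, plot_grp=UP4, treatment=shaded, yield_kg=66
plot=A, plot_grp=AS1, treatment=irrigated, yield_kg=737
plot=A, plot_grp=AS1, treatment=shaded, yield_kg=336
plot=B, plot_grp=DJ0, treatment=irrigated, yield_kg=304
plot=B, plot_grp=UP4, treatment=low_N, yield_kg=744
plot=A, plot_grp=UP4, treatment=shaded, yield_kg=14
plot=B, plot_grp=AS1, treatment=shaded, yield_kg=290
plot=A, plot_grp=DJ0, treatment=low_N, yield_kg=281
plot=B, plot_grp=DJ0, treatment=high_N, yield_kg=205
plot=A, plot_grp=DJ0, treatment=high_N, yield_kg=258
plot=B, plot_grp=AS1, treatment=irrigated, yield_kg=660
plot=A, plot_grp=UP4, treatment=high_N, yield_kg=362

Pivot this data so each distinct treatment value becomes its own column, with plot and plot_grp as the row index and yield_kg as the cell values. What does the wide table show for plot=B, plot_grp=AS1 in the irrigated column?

Wide layout: rows indexed by plot and plot_grp, columns are the 4 distinct treatment values (low_N, high_N, irrigated, shaded).
Cell (plot=B, plot_grp=AS1, treatment=irrigated) draws from the long row where plot=B, plot_grp=AS1 and treatment=irrigated, which has yield_kg=660.

660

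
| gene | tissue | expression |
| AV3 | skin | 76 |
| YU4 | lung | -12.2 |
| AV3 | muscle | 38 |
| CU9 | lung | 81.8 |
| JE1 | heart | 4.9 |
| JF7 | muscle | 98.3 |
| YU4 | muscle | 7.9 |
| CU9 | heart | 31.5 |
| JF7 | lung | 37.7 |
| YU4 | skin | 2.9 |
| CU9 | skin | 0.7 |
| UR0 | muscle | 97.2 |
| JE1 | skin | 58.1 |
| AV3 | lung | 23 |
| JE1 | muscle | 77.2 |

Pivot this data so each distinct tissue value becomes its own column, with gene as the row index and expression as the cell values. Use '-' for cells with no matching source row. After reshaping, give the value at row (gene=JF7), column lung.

The long row with gene=JF7, tissue=lung has expression=37.7.

37.7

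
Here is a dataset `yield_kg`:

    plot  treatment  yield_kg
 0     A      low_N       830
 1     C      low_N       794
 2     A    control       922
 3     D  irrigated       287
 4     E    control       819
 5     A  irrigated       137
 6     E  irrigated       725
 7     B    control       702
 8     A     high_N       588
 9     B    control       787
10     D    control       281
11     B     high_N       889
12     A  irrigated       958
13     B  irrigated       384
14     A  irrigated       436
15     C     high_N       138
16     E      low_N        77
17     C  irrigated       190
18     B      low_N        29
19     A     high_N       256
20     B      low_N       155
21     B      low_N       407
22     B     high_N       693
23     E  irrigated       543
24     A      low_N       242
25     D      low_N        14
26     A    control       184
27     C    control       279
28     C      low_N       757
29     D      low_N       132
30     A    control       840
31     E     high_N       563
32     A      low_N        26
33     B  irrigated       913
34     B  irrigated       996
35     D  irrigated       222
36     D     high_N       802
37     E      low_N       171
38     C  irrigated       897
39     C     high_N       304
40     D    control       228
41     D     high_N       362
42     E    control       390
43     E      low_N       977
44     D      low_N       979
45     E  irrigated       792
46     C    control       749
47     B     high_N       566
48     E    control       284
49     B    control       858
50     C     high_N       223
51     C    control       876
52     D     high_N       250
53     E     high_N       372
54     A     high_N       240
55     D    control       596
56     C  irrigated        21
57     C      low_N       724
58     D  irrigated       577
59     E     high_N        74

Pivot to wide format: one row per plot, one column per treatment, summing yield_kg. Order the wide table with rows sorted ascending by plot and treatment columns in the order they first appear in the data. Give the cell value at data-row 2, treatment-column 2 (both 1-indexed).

2347

With rows sorted ascending by plot, row 2 is plot=B. treatment columns in first-appearance order: low_N, control, irrigated, high_N; column 2 is control.
Long rows with plot=B, treatment=control: 702 + 787 + 858 = 2347.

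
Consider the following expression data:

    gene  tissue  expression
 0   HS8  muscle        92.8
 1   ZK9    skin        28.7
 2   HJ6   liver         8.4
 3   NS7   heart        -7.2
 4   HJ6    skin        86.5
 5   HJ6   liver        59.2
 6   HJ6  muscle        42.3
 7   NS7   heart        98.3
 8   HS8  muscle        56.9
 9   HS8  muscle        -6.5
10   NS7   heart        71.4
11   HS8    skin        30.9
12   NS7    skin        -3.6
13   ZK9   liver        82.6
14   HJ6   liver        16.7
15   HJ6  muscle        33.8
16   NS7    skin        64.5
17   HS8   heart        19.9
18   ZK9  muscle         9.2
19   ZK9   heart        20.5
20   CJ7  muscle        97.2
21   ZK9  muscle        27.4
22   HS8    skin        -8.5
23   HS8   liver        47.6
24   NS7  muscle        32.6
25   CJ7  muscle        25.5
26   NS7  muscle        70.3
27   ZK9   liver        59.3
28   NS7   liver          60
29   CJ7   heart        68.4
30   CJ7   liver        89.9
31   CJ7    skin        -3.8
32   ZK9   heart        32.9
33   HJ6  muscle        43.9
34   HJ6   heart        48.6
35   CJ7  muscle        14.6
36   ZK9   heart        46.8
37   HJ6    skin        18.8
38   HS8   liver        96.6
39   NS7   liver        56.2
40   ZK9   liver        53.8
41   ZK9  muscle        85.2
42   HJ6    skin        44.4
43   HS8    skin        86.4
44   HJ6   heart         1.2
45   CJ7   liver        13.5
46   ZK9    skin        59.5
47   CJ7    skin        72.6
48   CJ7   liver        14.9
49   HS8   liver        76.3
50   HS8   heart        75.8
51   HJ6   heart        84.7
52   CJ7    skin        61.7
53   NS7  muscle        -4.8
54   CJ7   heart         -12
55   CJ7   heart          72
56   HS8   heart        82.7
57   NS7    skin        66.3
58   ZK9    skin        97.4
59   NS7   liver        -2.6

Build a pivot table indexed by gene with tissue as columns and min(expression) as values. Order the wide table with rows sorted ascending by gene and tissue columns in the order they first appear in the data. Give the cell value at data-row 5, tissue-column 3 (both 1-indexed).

With rows sorted ascending by gene, row 5 is gene=ZK9. tissue columns in first-appearance order: muscle, skin, liver, heart; column 3 is liver.
Long rows with gene=ZK9, tissue=liver: min(82.6, 59.3, 53.8) = 53.8.

53.8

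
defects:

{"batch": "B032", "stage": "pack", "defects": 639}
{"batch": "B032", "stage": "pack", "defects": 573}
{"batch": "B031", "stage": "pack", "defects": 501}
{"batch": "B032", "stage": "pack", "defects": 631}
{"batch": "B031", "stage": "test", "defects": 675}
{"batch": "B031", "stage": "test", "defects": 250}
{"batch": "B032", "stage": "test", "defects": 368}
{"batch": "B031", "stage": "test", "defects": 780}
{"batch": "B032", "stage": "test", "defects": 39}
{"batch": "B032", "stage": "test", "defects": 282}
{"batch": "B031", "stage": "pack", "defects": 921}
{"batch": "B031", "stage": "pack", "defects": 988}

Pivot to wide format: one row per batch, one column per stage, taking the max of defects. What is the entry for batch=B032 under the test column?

368

Rows with batch=B032 and stage=test: defects values are 368, 39, 282.
max(368, 39, 282) = 368.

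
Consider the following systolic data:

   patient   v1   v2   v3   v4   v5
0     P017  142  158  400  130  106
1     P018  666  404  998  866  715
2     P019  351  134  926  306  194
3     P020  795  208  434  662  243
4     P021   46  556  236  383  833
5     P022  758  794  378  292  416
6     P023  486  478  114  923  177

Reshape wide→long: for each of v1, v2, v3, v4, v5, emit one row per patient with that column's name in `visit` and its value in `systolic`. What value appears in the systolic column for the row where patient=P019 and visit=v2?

Unpivoting turns each (patient, wide-column) pair into one long row.
The wide cell at row P019, column v2 holds 134, so the long row (P019, v2) has systolic=134.

134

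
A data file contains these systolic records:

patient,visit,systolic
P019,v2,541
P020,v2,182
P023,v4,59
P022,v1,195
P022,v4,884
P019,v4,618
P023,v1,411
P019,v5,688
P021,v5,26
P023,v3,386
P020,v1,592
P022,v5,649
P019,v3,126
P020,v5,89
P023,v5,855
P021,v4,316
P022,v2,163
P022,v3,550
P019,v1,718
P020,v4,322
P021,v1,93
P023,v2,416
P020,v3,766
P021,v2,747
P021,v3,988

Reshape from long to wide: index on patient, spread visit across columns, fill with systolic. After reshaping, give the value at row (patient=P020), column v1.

Wide layout: rows indexed by patient, columns are the 5 distinct visit values (v2, v4, v1, v5, v3).
Cell (patient=P020, visit=v1) draws from the long row where patient=P020 and visit=v1, which has systolic=592.

592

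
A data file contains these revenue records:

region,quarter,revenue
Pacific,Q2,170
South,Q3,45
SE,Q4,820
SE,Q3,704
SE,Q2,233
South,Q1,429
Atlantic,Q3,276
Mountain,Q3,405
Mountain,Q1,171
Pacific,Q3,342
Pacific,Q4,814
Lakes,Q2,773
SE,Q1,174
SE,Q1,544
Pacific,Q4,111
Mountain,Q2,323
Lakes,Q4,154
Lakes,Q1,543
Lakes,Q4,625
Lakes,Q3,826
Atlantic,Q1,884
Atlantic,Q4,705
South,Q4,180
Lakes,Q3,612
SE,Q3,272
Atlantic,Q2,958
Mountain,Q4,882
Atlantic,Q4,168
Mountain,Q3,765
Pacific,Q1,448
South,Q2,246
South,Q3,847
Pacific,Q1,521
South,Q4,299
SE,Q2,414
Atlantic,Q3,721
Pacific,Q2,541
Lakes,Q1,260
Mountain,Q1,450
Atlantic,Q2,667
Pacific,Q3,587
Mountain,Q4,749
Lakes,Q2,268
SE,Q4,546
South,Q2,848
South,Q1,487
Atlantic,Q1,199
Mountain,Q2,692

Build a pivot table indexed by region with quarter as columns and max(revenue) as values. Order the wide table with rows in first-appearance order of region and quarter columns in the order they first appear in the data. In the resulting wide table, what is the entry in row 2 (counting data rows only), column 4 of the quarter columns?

487

With rows in first-appearance order of region, row 2 is region=South. quarter columns in first-appearance order: Q2, Q3, Q4, Q1; column 4 is Q1.
Long rows with region=South, quarter=Q1: max(429, 487) = 487.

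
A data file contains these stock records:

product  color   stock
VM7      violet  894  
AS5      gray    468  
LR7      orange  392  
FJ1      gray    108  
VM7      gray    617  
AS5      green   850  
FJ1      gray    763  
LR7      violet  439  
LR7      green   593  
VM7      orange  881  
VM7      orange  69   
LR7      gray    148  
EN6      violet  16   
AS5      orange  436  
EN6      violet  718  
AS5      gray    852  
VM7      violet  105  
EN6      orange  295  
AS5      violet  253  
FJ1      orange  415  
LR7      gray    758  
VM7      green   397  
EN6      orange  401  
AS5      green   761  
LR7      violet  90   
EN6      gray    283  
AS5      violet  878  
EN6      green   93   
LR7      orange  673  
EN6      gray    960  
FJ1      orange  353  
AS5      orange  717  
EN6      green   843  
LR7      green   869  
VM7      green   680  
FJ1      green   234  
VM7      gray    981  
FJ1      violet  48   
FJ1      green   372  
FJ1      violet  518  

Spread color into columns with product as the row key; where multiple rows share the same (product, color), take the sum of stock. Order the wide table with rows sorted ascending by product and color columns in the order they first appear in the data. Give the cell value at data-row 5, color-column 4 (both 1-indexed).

With rows sorted ascending by product, row 5 is product=VM7. color columns in first-appearance order: violet, gray, orange, green; column 4 is green.
Long rows with product=VM7, color=green: 397 + 680 = 1077.

1077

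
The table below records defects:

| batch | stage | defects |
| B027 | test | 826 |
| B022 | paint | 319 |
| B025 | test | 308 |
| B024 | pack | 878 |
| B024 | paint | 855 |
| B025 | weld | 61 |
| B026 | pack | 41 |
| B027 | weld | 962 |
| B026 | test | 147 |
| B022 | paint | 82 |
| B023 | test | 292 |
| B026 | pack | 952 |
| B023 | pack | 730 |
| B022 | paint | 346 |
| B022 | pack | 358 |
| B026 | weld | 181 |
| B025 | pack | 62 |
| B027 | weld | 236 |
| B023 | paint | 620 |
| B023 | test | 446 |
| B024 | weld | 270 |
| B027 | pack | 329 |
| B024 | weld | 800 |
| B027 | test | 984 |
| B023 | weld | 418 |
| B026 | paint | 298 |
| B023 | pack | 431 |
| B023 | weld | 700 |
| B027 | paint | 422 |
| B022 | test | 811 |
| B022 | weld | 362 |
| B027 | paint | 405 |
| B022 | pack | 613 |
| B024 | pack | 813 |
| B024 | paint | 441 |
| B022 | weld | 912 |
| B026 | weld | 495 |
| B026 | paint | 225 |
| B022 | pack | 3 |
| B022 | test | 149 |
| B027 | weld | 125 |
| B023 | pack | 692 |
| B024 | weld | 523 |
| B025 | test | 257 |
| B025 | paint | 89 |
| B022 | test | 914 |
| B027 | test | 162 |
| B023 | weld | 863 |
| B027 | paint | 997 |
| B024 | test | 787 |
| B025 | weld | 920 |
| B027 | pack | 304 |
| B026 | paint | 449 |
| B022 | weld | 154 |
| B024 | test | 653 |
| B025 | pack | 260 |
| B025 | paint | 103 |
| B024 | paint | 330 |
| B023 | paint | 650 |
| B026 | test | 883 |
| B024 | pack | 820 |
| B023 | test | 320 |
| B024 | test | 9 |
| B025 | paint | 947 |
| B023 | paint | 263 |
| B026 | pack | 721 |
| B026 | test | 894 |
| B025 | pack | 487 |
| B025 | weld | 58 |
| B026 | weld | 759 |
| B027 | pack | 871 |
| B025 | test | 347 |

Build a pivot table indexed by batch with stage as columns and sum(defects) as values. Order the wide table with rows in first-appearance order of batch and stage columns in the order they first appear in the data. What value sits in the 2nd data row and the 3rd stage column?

974

With rows in first-appearance order of batch, row 2 is batch=B022. stage columns in first-appearance order: test, paint, pack, weld; column 3 is pack.
Long rows with batch=B022, stage=pack: 358 + 613 + 3 = 974.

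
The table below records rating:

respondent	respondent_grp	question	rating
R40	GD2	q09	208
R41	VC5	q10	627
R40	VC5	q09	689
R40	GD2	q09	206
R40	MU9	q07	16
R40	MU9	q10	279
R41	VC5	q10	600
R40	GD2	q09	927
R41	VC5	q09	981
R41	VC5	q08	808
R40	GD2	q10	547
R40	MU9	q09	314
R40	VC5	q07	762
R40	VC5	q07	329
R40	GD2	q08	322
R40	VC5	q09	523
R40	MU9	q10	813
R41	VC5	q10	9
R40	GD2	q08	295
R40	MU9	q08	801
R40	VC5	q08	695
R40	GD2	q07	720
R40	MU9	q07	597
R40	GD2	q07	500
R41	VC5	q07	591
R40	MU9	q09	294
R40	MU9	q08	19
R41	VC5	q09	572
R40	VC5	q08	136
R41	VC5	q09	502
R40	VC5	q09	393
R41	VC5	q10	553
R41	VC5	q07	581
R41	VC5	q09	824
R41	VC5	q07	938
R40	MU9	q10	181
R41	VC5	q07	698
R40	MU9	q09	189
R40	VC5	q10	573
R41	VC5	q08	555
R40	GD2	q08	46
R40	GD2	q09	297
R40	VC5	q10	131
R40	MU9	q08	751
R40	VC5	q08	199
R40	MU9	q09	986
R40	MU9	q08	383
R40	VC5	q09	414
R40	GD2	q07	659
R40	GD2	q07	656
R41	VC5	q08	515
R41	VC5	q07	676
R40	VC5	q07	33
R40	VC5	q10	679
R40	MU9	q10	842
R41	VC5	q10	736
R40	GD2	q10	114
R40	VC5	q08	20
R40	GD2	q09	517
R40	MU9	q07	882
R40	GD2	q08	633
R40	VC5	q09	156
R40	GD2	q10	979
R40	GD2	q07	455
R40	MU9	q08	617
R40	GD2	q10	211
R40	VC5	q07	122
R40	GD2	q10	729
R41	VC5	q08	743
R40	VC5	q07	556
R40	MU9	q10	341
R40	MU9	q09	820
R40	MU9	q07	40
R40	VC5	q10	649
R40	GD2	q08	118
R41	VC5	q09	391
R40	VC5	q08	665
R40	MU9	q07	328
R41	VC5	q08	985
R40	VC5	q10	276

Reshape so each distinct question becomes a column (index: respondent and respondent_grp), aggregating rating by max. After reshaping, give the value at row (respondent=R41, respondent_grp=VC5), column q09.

Rows with respondent=R41, respondent_grp=VC5 and question=q09: rating values are 981, 572, 502, 824, 391.
max(981, 572, 502, 824, 391) = 981.

981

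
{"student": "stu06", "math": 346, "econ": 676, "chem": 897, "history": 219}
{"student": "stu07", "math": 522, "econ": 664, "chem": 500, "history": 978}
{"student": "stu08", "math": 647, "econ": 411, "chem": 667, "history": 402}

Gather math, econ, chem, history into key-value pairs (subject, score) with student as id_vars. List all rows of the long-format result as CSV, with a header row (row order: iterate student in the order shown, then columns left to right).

student,subject,score
stu06,math,346
stu06,econ,676
stu06,chem,897
stu06,history,219
stu07,math,522
stu07,econ,664
stu07,chem,500
stu07,history,978
stu08,math,647
stu08,econ,411
stu08,chem,667
stu08,history,402

Each (student, column) pair becomes one row: 3 × 4 = 12 rows.
For example, (stu06, math) → score=346.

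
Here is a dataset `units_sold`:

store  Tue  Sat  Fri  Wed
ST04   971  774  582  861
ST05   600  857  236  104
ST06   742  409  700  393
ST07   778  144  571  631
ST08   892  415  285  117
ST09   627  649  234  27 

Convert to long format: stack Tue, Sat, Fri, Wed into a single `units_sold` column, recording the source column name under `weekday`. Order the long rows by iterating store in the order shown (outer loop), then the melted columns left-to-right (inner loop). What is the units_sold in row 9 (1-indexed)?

742

24 rows total (6 × 4). Row 9: index ⌊(9-1)/4⌋ = 2 into store → ST06; (9-1) mod 4 = 0 into the melted columns → Tue.
So row 9 is (ST06, Tue, 742); units_sold = 742.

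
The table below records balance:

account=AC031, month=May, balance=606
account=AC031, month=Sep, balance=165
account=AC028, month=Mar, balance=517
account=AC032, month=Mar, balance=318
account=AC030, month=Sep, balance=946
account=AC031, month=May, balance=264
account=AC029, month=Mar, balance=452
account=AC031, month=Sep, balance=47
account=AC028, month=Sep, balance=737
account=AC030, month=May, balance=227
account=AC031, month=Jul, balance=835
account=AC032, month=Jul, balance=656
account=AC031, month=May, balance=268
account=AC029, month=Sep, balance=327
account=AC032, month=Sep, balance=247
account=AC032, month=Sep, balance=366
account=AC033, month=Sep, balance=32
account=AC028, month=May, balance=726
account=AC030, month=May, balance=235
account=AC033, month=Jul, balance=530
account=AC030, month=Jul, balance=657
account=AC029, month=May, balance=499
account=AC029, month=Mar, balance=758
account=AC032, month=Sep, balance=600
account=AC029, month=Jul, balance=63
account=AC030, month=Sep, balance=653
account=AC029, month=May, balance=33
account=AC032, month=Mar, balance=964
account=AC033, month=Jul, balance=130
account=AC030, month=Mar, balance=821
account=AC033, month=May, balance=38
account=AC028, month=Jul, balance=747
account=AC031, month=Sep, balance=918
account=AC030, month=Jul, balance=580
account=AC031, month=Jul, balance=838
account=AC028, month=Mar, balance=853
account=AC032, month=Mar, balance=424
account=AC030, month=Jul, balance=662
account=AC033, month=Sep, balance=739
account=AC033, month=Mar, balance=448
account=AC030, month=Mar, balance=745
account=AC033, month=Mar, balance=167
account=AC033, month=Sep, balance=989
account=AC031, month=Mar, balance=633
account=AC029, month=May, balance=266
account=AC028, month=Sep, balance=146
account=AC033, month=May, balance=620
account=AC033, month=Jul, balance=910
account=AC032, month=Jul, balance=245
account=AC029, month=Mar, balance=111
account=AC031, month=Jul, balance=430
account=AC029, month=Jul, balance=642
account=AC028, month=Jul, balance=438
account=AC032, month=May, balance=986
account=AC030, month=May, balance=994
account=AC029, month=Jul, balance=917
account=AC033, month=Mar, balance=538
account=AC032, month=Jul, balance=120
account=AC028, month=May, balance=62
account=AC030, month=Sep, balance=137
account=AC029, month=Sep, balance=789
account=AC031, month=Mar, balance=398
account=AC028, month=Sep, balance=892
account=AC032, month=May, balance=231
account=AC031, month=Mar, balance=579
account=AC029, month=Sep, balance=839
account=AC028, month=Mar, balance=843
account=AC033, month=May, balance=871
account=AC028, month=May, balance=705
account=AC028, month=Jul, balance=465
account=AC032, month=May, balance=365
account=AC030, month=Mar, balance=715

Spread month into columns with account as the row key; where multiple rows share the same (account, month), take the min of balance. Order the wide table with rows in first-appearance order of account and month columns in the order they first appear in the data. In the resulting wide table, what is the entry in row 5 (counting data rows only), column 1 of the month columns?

33

With rows in first-appearance order of account, row 5 is account=AC029. month columns in first-appearance order: May, Sep, Mar, Jul; column 1 is May.
Long rows with account=AC029, month=May: min(499, 33, 266) = 33.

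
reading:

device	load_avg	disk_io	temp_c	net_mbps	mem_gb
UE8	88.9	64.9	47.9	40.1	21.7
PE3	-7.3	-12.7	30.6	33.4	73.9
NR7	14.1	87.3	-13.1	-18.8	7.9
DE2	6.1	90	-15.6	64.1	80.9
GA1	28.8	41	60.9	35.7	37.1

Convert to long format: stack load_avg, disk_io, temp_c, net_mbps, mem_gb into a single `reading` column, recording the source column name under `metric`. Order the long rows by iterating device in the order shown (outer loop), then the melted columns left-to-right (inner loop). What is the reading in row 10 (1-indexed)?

73.9

25 rows total (5 × 5). Row 10: index ⌊(10-1)/5⌋ = 1 into device → PE3; (10-1) mod 5 = 4 into the melted columns → mem_gb.
So row 10 is (PE3, mem_gb, 73.9); reading = 73.9.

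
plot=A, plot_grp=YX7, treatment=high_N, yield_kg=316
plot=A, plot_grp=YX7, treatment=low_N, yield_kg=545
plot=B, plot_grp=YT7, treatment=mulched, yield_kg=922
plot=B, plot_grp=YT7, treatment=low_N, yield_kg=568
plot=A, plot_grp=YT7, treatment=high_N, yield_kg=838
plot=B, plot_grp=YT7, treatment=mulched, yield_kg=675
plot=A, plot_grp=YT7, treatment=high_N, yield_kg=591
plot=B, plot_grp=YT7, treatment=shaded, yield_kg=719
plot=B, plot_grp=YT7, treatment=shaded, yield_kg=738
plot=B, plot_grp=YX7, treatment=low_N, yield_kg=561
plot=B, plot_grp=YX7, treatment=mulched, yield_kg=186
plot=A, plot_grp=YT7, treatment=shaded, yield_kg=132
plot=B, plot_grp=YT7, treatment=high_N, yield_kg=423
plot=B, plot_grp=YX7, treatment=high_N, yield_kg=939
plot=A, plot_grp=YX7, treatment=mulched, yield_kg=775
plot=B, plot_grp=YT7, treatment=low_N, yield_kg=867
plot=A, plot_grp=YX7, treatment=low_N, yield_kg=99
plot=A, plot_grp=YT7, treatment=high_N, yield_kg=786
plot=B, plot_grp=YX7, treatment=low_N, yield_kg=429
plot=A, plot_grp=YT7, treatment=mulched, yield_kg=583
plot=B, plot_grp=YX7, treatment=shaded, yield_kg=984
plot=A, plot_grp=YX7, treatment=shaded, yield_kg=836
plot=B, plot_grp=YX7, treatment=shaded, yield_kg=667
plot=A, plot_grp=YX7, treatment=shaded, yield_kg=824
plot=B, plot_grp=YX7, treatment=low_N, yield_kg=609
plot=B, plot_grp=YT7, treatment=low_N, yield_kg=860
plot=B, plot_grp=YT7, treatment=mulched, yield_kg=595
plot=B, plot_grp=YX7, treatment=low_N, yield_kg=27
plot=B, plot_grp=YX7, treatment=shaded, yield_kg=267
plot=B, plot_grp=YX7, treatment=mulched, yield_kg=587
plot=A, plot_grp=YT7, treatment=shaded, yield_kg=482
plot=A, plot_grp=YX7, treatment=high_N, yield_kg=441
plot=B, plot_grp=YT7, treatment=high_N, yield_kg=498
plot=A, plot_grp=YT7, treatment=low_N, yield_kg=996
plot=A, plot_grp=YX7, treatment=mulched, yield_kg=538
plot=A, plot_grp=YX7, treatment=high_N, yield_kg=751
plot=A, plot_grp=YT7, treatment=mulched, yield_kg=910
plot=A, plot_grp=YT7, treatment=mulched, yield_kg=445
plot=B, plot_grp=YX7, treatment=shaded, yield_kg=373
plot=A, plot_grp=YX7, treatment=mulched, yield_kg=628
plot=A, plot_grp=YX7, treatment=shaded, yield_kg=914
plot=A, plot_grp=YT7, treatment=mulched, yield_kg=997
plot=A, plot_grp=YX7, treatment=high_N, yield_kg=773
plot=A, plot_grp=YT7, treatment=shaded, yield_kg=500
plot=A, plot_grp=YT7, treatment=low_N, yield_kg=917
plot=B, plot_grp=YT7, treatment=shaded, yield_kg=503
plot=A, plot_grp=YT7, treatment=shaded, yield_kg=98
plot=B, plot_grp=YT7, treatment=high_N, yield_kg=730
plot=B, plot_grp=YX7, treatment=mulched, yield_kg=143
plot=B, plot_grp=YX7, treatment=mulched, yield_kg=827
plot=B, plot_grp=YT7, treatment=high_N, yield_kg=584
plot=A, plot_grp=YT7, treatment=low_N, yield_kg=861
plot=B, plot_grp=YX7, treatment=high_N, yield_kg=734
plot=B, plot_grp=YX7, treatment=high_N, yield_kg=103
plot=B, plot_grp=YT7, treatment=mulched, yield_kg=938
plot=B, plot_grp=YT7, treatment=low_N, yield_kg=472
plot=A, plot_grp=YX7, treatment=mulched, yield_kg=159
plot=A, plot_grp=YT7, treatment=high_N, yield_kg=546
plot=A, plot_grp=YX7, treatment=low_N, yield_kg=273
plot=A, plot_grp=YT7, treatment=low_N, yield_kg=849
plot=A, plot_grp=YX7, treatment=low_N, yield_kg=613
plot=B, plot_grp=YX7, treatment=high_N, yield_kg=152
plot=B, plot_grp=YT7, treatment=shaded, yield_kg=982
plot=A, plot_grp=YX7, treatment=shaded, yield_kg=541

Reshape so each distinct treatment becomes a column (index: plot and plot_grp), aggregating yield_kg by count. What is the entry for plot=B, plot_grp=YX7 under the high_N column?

4

Rows with plot=B, plot_grp=YX7 and treatment=high_N: yield_kg values are 939, 734, 103, 152.
4 rows match — count = 4.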